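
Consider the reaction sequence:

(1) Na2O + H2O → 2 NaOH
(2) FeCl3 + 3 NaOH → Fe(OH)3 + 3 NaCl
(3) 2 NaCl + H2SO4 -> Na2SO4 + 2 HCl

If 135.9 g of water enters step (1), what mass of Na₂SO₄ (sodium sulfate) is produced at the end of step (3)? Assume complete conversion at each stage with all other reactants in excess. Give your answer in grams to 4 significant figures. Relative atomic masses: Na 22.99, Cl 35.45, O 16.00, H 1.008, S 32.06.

1071 g

M(H2O) = 2(1.008) + 16.00 = 18.016 g/mol.
M(Na2SO4) = 2(22.99) + 32.06 + 4(16.00) = 142.04 g/mol.
n(H2O) = 135.9 / 18.016 = 7.5433 mol.
Reaction (1): H2O→NaOH ratio 1:2 ⇒ n(NaOH) = 15.087 mol.
Reaction (2): NaOH→NaCl ratio 3:3 ⇒ n(NaCl) = 15.087 mol.
Reaction (3): NaCl→Na2SO4 ratio 2:1 ⇒ n(Na2SO4) = 7.5433 mol.
Mass of Na2SO4 = 7.5433 × 142.04 = 1071.4 g.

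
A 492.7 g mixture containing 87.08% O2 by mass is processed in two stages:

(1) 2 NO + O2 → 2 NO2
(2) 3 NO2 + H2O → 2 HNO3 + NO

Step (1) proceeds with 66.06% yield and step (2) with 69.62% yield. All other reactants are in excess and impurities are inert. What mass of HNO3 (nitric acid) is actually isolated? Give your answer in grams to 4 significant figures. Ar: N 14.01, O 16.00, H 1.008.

518.1 g

Pure O2 = 492.7 × 0.8708 = 429.04 g.
M(O2) = 2(16.00) = 32.00 g/mol.
M(HNO3) = 1.008 + 14.01 + 3(16.00) = 63.018 g/mol.
n(O2) = 429.04 / 32.00 = 13.408 mol.
Step 1 (O2:NO2 = 1:2): theoretical n(NO2) = 26.815 mol; at 66.06% yield, n(NO2) = 17.714 mol.
Step 2 (NO2:HNO3 = 3:2): theoretical n(HNO3) = 11.809 mol, so theoretical mass = 11.809 × 63.018 = 744.21 g.
At 69.62% yield, actual mass of HNO3 = 744.21 × 0.6962 = 518.12 g.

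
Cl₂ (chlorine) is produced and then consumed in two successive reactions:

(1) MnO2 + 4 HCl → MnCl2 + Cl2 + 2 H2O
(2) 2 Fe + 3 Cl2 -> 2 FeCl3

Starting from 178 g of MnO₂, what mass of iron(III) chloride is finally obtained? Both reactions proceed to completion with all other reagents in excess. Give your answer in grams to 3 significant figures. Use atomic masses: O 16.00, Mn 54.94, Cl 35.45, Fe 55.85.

221 g

M(MnO2) = 54.94 + 2(16.00) = 86.94 g/mol.
M(FeCl3) = 55.85 + 3(35.45) = 162.20 g/mol.
n(MnO2) = 178.0 / 86.94 = 2.047 mol.
Step 1 gives a 1:1 ratio of MnO2 to Cl2, so n(Cl2) = 2.047 mol.
In step 2 the Cl2:FeCl3 ratio is 3:2, so n(FeCl3) = 1.365 mol.
Mass of FeCl3 = 1.365 × 162.20 = 221.4 g.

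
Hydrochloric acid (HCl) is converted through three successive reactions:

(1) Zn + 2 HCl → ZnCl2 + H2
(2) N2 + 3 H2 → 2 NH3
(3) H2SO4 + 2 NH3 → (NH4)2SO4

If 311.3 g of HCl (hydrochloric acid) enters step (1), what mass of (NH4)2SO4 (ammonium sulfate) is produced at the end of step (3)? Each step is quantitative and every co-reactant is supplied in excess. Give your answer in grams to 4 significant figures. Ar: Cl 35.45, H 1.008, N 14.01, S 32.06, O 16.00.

M(HCl) = 1.008 + 35.45 = 36.458 g/mol.
M((NH4)2SO4) = 2(14.01) + 8(1.008) + 32.06 + 4(16.00) = 132.144 g/mol.
n(HCl) = 311.3 / 36.458 = 8.5386 mol.
Reaction (1): HCl→H2 ratio 2:1 ⇒ n(H2) = 4.2693 mol.
Reaction (2): H2→NH3 ratio 3:2 ⇒ n(NH3) = 2.8462 mol.
Reaction (3): NH3→(NH4)2SO4 ratio 2:1 ⇒ n((NH4)2SO4) = 1.4231 mol.
Mass of (NH4)2SO4 = 1.4231 × 132.144 = 188.05 g.

188.1 g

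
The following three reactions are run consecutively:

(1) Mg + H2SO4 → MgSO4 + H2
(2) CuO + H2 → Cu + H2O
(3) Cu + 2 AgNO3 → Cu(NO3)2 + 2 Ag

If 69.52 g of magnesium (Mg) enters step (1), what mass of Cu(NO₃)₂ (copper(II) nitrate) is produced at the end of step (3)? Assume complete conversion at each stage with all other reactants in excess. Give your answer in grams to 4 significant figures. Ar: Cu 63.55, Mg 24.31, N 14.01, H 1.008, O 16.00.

M(Mg) = 24.31 g/mol.
M(Cu(NO3)2) = 63.55 + 2(14.01) + 6(16.00) = 187.57 g/mol.
n(Mg) = 69.52 / 24.31 = 2.8597 mol.
Reaction (1): Mg→H2 ratio 1:1 ⇒ n(H2) = 2.8597 mol.
Reaction (2): H2→Cu ratio 1:1 ⇒ n(Cu) = 2.8597 mol.
Reaction (3): Cu→Cu(NO3)2 ratio 1:1 ⇒ n(Cu(NO3)2) = 2.8597 mol.
Mass of Cu(NO3)2 = 2.8597 × 187.57 = 536.40 g.

536.4 g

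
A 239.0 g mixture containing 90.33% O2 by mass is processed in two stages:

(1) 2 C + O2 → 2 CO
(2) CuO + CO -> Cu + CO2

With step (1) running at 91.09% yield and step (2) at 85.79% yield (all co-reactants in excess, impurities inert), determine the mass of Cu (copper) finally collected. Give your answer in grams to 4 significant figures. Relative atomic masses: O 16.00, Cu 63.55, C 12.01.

Pure O2 = 239.0 × 0.9033 = 215.89 g.
M(O2) = 2(16.00) = 32.00 g/mol.
M(Cu) = 63.55 g/mol.
n(O2) = 215.89 / 32.00 = 6.7465 mol.
Step 1 (O2:CO = 1:2): theoretical n(CO) = 13.493 mol; at 91.09% yield, n(CO) = 12.291 mol.
Step 2 (CO:Cu = 1:1): theoretical n(Cu) = 12.291 mol, so theoretical mass = 12.291 × 63.55 = 781.08 g.
At 85.79% yield, actual mass of Cu = 781.08 × 0.8579 = 670.09 g.

670.1 g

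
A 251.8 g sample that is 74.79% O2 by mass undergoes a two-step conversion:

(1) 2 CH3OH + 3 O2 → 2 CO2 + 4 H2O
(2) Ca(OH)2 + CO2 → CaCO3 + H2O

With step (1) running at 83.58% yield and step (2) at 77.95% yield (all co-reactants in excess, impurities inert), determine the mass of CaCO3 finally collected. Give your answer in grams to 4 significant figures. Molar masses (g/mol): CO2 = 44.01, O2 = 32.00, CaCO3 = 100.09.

Pure O2 = 251.8 × 0.7479 = 188.32 g.
n(O2) = 188.32 / 32.00 = 5.8850 mol.
Step 1 (O2:CO2 = 3:2): theoretical n(CO2) = 3.9234 mol; at 83.58% yield, n(CO2) = 3.2791 mol.
Step 2 (CO2:CaCO3 = 1:1): theoretical n(CaCO3) = 3.2791 mol, so theoretical mass = 3.2791 × 100.09 = 328.21 g.
At 77.95% yield, actual mass of CaCO3 = 328.21 × 0.7795 = 255.84 g.

255.8 g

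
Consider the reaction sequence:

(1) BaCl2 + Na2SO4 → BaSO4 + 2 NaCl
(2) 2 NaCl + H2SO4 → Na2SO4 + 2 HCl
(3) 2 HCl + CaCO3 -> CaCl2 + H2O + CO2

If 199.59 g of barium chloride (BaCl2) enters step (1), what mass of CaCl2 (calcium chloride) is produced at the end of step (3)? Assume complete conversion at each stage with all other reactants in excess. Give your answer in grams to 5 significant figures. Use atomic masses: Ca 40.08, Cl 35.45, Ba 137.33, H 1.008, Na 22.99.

106.38 g

M(BaCl2) = 137.33 + 2(35.45) = 208.23 g/mol.
M(CaCl2) = 40.08 + 2(35.45) = 110.98 g/mol.
n(BaCl2) = 199.59 / 208.23 = 0.958507 mol.
Reaction (1): BaCl2→NaCl ratio 1:2 ⇒ n(NaCl) = 1.91701 mol.
Reaction (2): NaCl→HCl ratio 2:2 ⇒ n(HCl) = 1.91701 mol.
Reaction (3): HCl→CaCl2 ratio 2:1 ⇒ n(CaCl2) = 0.958507 mol.
Mass of CaCl2 = 0.958507 × 110.98 = 106.375 g.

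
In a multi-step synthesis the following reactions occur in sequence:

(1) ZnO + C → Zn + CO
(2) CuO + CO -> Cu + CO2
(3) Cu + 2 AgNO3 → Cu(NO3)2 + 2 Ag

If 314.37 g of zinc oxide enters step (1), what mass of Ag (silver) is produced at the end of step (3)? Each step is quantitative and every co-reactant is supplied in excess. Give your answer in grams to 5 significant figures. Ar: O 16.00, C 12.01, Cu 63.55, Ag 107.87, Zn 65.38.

M(ZnO) = 65.38 + 16.00 = 81.38 g/mol.
M(Ag) = 107.87 g/mol.
n(ZnO) = 314.37 / 81.38 = 3.86299 mol.
Reaction (1): ZnO→CO ratio 1:1 ⇒ n(CO) = 3.86299 mol.
Reaction (2): CO→Cu ratio 1:1 ⇒ n(Cu) = 3.86299 mol.
Reaction (3): Cu→Ag ratio 1:2 ⇒ n(Ag) = 7.72598 mol.
Mass of Ag = 7.72598 × 107.87 = 833.401 g.

833.40 g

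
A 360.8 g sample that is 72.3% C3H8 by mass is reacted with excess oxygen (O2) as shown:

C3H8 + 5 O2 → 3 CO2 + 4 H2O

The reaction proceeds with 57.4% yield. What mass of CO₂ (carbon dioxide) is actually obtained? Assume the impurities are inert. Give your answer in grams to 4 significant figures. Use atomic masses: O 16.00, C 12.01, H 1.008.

448.3 g

Pure C3H8 available = 360.8 g × 0.723 = 260.86 g.
M(C3H8) = 3(12.01) + 8(1.008) = 44.094 g/mol.
M(CO2) = 12.01 + 2(16.00) = 44.01 g/mol.
n(C3H8) = 260.86 g / 44.094 g/mol = 5.9160 mol.
From the equation the C3H8:CO2 mole ratio is 1:3, so n(CO2) = 5.9160 × 3/1 = 17.748 mol.
Mass of CO2 = 17.748 mol × 44.01 g/mol = 781.08 g.
Actual mass collected = 781.08 g × 0.574 = 448.34 g.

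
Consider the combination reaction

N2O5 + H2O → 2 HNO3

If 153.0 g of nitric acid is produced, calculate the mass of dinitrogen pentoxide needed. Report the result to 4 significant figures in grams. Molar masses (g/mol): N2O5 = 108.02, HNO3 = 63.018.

131.1 g

n(HNO3) = 153.00 g / 63.018 g/mol = 2.4279 mol.
From the equation the HNO3:N2O5 mole ratio is 2:1, so n(N2O5) = 2.4279 × 1/2 = 1.2139 mol.
Mass of N2O5 = 1.2139 mol × 108.02 g/mol = 131.13 g.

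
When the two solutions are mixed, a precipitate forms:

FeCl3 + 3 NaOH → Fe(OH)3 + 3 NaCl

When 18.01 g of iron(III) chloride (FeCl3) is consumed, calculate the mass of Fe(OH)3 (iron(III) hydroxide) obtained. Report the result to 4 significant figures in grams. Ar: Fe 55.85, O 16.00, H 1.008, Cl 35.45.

M(FeCl3) = 55.85 + 3(35.45) = 162.20 g/mol.
M(Fe(OH)3) = 55.85 + 3(16.00) + 3(1.008) = 106.874 g/mol.
n(FeCl3) = 18.010 g / 162.20 g/mol = 0.11104 mol.
From the equation the FeCl3:Fe(OH)3 mole ratio is 1:1, so n(Fe(OH)3) = 0.11104 × 1/1 = 0.11104 mol.
Mass of Fe(OH)3 = 0.11104 mol × 106.874 g/mol = 11.867 g.

11.87 g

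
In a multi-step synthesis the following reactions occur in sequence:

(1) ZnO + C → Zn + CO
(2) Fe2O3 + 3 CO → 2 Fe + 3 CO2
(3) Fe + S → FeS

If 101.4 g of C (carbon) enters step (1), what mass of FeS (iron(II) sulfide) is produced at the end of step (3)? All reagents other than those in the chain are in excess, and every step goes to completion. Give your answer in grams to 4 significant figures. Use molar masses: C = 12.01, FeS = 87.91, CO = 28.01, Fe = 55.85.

494.8 g

n(C) = 101.4 / 12.01 = 8.4430 mol.
Reaction (1): C→CO ratio 1:1 ⇒ n(CO) = 8.4430 mol.
Reaction (2): CO→Fe ratio 3:2 ⇒ n(Fe) = 5.6286 mol.
Reaction (3): Fe→FeS ratio 1:1 ⇒ n(FeS) = 5.6286 mol.
Mass of FeS = 5.6286 × 87.91 = 494.81 g.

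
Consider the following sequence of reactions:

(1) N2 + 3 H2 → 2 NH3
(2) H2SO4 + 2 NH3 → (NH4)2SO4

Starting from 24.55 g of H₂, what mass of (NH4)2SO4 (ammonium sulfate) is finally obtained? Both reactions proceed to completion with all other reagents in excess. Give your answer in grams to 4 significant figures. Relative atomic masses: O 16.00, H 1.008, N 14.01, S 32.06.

536.4 g

M(H2) = 2(1.008) = 2.016 g/mol.
M((NH4)2SO4) = 2(14.01) + 8(1.008) + 32.06 + 4(16.00) = 132.144 g/mol.
n(H2) = 24.550 / 2.016 = 12.178 mol.
Step 1 gives a 3:2 ratio of H2 to NH3, so n(NH3) = 8.1184 mol.
In step 2 the NH3:(NH4)2SO4 ratio is 2:1, so n((NH4)2SO4) = 4.0592 mol.
Mass of (NH4)2SO4 = 4.0592 × 132.144 = 536.40 g.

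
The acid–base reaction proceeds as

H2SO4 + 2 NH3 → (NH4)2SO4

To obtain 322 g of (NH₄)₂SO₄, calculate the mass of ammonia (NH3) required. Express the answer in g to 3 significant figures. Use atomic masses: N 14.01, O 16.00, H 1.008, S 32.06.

83.0 g

M((NH4)2SO4) = 2(14.01) + 8(1.008) + 32.06 + 4(16.00) = 132.144 g/mol.
M(NH3) = 14.01 + 3(1.008) = 17.034 g/mol.
n((NH4)2SO4) = 322.0 g / 132.144 g/mol = 2.437 mol.
From the equation the (NH4)2SO4:NH3 mole ratio is 1:2, so n(NH3) = 2.437 × 2/1 = 4.873 mol.
Mass of NH3 = 4.873 mol × 17.034 g/mol = 83.01 g.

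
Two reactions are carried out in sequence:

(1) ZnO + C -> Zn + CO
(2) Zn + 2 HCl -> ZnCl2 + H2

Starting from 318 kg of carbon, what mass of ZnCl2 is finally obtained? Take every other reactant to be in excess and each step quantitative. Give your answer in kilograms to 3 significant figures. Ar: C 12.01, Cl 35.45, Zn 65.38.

3610 kg

M(C) = 12.01 g/mol.
M(ZnCl2) = 65.38 + 2(35.45) = 136.28 g/mol.
318 kg = 318000 g.
n(C) = 318000 / 12.01 = 26480 mol.
Step 1 gives a 1:1 ratio of C to Zn, so n(Zn) = 26480 mol.
In step 2 the Zn:ZnCl2 ratio is 1:1, so n(ZnCl2) = 26480 mol.
Mass of ZnCl2 = 26480 × 136.28 = 3.608 × 10^6 g = 3610 kg.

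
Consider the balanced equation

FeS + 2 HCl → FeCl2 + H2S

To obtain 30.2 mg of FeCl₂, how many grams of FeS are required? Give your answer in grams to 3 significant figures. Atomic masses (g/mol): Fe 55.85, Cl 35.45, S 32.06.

0.0209 g

M(FeCl2) = 55.85 + 2(35.45) = 126.75 g/mol.
M(FeS) = 55.85 + 32.06 = 87.91 g/mol.
Convert: 30.2 mg = 0.03020 g.
n(FeCl2) = 0.03020 g / 126.75 g/mol = 0.0002383 mol.
From the equation the FeCl2:FeS mole ratio is 1:1, so n(FeS) = 0.0002383 × 1/1 = 0.0002383 mol.
Mass of FeS = 0.0002383 mol × 87.91 g/mol = 0.02095 g.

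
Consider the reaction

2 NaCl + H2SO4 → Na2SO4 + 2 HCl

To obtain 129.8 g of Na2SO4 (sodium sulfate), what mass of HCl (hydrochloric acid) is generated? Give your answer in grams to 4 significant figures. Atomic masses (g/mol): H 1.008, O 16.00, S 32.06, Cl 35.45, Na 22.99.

M(Na2SO4) = 2(22.99) + 32.06 + 4(16.00) = 142.04 g/mol.
M(HCl) = 1.008 + 35.45 = 36.458 g/mol.
n(Na2SO4) = 129.80 g / 142.04 g/mol = 0.91383 mol.
From the equation the Na2SO4:HCl mole ratio is 1:2, so n(HCl) = 0.91383 × 2/1 = 1.8277 mol.
Mass of HCl = 1.8277 mol × 36.458 g/mol = 66.633 g.

66.63 g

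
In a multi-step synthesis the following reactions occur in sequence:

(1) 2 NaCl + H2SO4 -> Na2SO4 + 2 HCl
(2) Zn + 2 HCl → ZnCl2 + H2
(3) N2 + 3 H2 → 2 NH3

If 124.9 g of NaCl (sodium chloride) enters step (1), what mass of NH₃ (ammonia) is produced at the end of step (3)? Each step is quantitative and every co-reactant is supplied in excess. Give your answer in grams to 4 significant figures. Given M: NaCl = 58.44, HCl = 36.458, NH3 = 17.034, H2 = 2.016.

12.14 g

n(NaCl) = 124.9 / 58.44 = 2.1372 mol.
Reaction (1): NaCl→HCl ratio 2:2 ⇒ n(HCl) = 2.1372 mol.
Reaction (2): HCl→H2 ratio 2:1 ⇒ n(H2) = 1.0686 mol.
Reaction (3): H2→NH3 ratio 3:2 ⇒ n(NH3) = 0.71241 mol.
Mass of NH3 = 0.71241 × 17.034 = 12.135 g.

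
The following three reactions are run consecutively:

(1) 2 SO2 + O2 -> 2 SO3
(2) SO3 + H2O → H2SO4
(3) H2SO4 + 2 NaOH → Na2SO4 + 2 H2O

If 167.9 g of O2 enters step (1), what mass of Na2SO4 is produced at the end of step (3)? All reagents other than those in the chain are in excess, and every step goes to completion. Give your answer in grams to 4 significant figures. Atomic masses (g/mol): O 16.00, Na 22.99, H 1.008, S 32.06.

1491 g

M(O2) = 2(16.00) = 32.00 g/mol.
M(Na2SO4) = 2(22.99) + 32.06 + 4(16.00) = 142.04 g/mol.
n(O2) = 167.9 / 32.00 = 5.2469 mol.
Reaction (1): O2→SO3 ratio 1:2 ⇒ n(SO3) = 10.494 mol.
Reaction (2): SO3→H2SO4 ratio 1:1 ⇒ n(H2SO4) = 10.494 mol.
Reaction (3): H2SO4→Na2SO4 ratio 1:1 ⇒ n(Na2SO4) = 10.494 mol.
Mass of Na2SO4 = 10.494 × 142.04 = 1490.5 g.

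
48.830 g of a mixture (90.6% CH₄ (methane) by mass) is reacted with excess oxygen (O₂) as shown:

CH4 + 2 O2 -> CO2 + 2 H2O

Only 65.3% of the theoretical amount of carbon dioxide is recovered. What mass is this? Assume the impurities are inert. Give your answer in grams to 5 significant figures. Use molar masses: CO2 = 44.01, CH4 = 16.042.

79.254 g

Pure CH4 available = 48.830 g × 0.906 = 44.2400 g.
n(CH4) = 44.2400 g / 16.042 g/mol = 2.75776 mol.
From the equation the CH4:CO2 mole ratio is 1:1, so n(CO2) = 2.75776 × 1/1 = 2.75776 mol.
Mass of CO2 = 2.75776 mol × 44.01 g/mol = 121.369 g.
Actual mass collected = 121.369 g × 0.653 = 79.2540 g.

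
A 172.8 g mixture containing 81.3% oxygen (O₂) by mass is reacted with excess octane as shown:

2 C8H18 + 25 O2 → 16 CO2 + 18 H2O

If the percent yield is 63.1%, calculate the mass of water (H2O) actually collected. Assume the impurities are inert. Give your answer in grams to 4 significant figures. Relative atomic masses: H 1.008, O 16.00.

Pure O2 available = 172.8 g × 0.813 = 140.49 g.
M(O2) = 2(16.00) = 32.00 g/mol.
M(H2O) = 2(1.008) + 16.00 = 18.016 g/mol.
n(O2) = 140.49 g / 32.00 g/mol = 4.3902 mol.
From the equation the O2:H2O mole ratio is 25:18, so n(H2O) = 4.3902 × 18/25 = 3.1609 mol.
Mass of H2O = 3.1609 mol × 18.016 g/mol = 56.948 g.
Actual mass collected = 56.948 g × 0.631 = 35.934 g.

35.93 g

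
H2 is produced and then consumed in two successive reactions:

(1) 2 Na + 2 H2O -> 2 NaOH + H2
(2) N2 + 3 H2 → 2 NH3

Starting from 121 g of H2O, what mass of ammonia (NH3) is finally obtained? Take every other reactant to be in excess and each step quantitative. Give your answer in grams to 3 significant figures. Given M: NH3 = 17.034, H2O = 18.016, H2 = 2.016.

38.1 g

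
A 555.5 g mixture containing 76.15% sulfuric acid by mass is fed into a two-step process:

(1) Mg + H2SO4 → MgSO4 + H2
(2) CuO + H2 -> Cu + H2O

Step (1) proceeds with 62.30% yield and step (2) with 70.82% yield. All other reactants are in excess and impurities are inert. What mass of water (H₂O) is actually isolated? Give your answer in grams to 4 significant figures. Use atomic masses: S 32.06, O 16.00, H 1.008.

34.28 g

Pure H2SO4 = 555.5 × 0.7615 = 423.01 g.
M(H2SO4) = 2(1.008) + 32.06 + 4(16.00) = 98.076 g/mol.
M(H2O) = 2(1.008) + 16.00 = 18.016 g/mol.
n(H2SO4) = 423.01 / 98.076 = 4.3131 mol.
Step 1 (H2SO4:H2 = 1:1): theoretical n(H2) = 4.3131 mol; at 62.30% yield, n(H2) = 2.6871 mol.
Step 2 (H2:H2O = 1:1): theoretical n(H2O) = 2.6871 mol, so theoretical mass = 2.6871 × 18.016 = 48.410 g.
At 70.82% yield, actual mass of H2O = 48.410 × 0.7082 = 34.284 g.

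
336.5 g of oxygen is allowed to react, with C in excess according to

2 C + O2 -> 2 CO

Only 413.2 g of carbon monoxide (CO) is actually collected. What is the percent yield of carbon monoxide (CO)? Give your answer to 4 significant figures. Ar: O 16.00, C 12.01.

M(O2) = 2(16.00) = 32.00 g/mol.
M(CO) = 12.01 + 16.00 = 28.01 g/mol.
n(O2) = 336.50 g / 32.00 g/mol = 10.516 mol.
From the equation the O2:CO mole ratio is 1:2, so n(CO) = 10.516 × 2/1 = 21.031 mol.
Mass of CO = 21.031 mol × 28.01 g/mol = 589.09 g.
This is the theoretical yield. Percent yield = 413.2 g / 589.09 g × 100% = 70.143%.

70.14 %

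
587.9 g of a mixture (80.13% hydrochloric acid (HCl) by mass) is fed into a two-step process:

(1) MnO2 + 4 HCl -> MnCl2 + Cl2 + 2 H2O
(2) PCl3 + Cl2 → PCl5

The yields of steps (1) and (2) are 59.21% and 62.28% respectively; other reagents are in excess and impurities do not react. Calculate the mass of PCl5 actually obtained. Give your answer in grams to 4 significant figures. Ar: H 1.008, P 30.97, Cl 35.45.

Pure HCl = 587.9 × 0.8013 = 471.08 g.
M(HCl) = 1.008 + 35.45 = 36.458 g/mol.
M(PCl5) = 30.97 + 5(35.45) = 208.22 g/mol.
n(HCl) = 471.08 / 36.458 = 12.921 mol.
Step 1 (HCl:Cl2 = 4:1): theoretical n(Cl2) = 3.2303 mol; at 59.21% yield, n(Cl2) = 1.9127 mol.
Step 2 (Cl2:PCl5 = 1:1): theoretical n(PCl5) = 1.9127 mol, so theoretical mass = 1.9127 × 208.22 = 398.26 g.
At 62.28% yield, actual mass of PCl5 = 398.26 × 0.6228 = 248.03 g.

248.0 g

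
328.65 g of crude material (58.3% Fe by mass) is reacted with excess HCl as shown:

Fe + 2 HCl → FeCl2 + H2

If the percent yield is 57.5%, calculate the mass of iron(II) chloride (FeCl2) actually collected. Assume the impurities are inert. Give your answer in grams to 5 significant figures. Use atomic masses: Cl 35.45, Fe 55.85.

Pure Fe available = 328.65 g × 0.583 = 191.603 g.
M(Fe) = 55.85 g/mol.
M(FeCl2) = 55.85 + 2(35.45) = 126.75 g/mol.
n(Fe) = 191.603 g / 55.85 g/mol = 3.43067 mol.
From the equation the Fe:FeCl2 mole ratio is 1:1, so n(FeCl2) = 3.43067 × 1/1 = 3.43067 mol.
Mass of FeCl2 = 3.43067 mol × 126.75 g/mol = 434.837 g.
Actual mass collected = 434.837 g × 0.575 = 250.032 g.

250.03 g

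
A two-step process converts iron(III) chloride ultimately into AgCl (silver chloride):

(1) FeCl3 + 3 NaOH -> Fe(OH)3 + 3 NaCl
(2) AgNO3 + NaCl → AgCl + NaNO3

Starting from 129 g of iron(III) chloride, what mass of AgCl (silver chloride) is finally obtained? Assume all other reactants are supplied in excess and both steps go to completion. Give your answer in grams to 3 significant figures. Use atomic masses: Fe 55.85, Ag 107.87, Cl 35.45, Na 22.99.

342 g

M(FeCl3) = 55.85 + 3(35.45) = 162.20 g/mol.
M(AgCl) = 107.87 + 35.45 = 143.32 g/mol.
n(FeCl3) = 129.0 / 162.20 = 0.7953 mol.
Step 1 gives a 1:3 ratio of FeCl3 to NaCl, so n(NaCl) = 2.386 mol.
In step 2 the NaCl:AgCl ratio is 1:1, so n(AgCl) = 2.386 mol.
Mass of AgCl = 2.386 × 143.32 = 342.0 g.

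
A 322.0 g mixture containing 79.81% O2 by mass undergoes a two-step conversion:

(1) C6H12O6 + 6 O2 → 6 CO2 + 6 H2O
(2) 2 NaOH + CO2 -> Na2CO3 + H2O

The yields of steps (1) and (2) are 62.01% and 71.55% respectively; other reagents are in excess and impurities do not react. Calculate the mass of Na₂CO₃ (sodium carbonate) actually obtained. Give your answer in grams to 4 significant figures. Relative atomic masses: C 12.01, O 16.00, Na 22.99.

377.7 g

Pure O2 = 322.0 × 0.7981 = 256.99 g.
M(O2) = 2(16.00) = 32.00 g/mol.
M(Na2CO3) = 2(22.99) + 12.01 + 3(16.00) = 105.99 g/mol.
n(O2) = 256.99 / 32.00 = 8.0309 mol.
Step 1 (O2:CO2 = 6:6): theoretical n(CO2) = 8.0309 mol; at 62.01% yield, n(CO2) = 4.9799 mol.
Step 2 (CO2:Na2CO3 = 1:1): theoretical n(Na2CO3) = 4.9799 mol, so theoretical mass = 4.9799 × 105.99 = 527.82 g.
At 71.55% yield, actual mass of Na2CO3 = 527.82 × 0.7155 = 377.66 g.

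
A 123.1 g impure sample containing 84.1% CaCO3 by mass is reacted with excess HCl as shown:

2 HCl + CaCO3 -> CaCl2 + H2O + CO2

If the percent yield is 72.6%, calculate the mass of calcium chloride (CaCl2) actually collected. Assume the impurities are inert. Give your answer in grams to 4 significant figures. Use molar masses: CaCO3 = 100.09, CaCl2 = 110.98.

83.34 g

Pure CaCO3 available = 123.1 g × 0.841 = 103.53 g.
n(CaCO3) = 103.53 g / 100.09 g/mol = 1.0343 mol.
From the equation the CaCO3:CaCl2 mole ratio is 1:1, so n(CaCl2) = 1.0343 × 1/1 = 1.0343 mol.
Mass of CaCl2 = 1.0343 mol × 110.98 g/mol = 114.79 g.
Actual mass collected = 114.79 g × 0.726 = 83.338 g.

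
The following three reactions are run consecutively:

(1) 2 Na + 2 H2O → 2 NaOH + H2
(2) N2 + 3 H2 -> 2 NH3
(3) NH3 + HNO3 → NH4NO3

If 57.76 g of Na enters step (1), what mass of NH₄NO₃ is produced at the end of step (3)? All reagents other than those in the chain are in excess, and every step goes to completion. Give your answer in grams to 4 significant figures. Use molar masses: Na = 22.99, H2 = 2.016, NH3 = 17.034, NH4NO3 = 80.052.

67.04 g

n(Na) = 57.76 / 22.99 = 2.5124 mol.
Reaction (1): Na→H2 ratio 2:1 ⇒ n(H2) = 1.2562 mol.
Reaction (2): H2→NH3 ratio 3:2 ⇒ n(NH3) = 0.83747 mol.
Reaction (3): NH3→NH4NO3 ratio 1:1 ⇒ n(NH4NO3) = 0.83747 mol.
Mass of NH4NO3 = 0.83747 × 80.052 = 67.041 g.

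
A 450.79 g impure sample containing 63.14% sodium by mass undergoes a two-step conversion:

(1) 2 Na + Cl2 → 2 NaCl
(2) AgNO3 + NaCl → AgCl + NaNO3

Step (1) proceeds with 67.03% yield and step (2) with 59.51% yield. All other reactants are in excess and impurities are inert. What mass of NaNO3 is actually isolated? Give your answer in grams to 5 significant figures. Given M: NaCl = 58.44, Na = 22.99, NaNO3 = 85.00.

419.78 g

Pure Na = 450.79 × 0.6314 = 284.629 g.
n(Na) = 284.629 / 22.99 = 12.3805 mol.
Step 1 (Na:NaCl = 2:2): theoretical n(NaCl) = 12.3805 mol; at 67.03% yield, n(NaCl) = 8.29868 mol.
Step 2 (NaCl:NaNO3 = 1:1): theoretical n(NaNO3) = 8.29868 mol, so theoretical mass = 8.29868 × 85.00 = 705.388 g.
At 59.51% yield, actual mass of NaNO3 = 705.388 × 0.5951 = 419.776 g.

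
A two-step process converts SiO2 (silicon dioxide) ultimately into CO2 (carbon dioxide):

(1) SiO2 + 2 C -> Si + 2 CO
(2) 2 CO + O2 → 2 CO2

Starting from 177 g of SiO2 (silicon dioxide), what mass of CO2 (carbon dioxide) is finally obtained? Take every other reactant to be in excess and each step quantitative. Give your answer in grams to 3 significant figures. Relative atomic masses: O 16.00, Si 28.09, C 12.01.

M(SiO2) = 28.09 + 2(16.00) = 60.09 g/mol.
M(CO2) = 12.01 + 2(16.00) = 44.01 g/mol.
n(SiO2) = 177.0 / 60.09 = 2.946 mol.
Step 1 gives a 1:2 ratio of SiO2 to CO, so n(CO) = 5.891 mol.
In step 2 the CO:CO2 ratio is 2:2, so n(CO2) = 5.891 mol.
Mass of CO2 = 5.891 × 44.01 = 259.3 g.

259 g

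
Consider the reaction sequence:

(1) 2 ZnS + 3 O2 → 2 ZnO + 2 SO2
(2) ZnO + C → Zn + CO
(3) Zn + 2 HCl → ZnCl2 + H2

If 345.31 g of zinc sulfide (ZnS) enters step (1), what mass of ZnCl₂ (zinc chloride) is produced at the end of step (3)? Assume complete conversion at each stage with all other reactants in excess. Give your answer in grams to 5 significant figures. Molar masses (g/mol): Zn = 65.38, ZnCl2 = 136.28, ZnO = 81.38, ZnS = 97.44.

482.95 g

n(ZnS) = 345.31 / 97.44 = 3.54382 mol.
Reaction (1): ZnS→ZnO ratio 2:2 ⇒ n(ZnO) = 3.54382 mol.
Reaction (2): ZnO→Zn ratio 1:1 ⇒ n(Zn) = 3.54382 mol.
Reaction (3): Zn→ZnCl2 ratio 1:1 ⇒ n(ZnCl2) = 3.54382 mol.
Mass of ZnCl2 = 3.54382 × 136.28 = 482.952 g.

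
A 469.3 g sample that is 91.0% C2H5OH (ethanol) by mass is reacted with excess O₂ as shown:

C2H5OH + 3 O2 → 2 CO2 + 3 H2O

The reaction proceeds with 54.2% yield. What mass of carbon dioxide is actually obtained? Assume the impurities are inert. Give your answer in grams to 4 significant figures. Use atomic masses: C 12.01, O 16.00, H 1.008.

442.3 g

Pure C2H5OH available = 469.3 g × 0.910 = 427.06 g.
M(C2H5OH) = 2(12.01) + 6(1.008) + 16.00 = 46.068 g/mol.
M(CO2) = 12.01 + 2(16.00) = 44.01 g/mol.
n(C2H5OH) = 427.06 g / 46.068 g/mol = 9.2703 mol.
From the equation the C2H5OH:CO2 mole ratio is 1:2, so n(CO2) = 9.2703 × 2/1 = 18.541 mol.
Mass of CO2 = 18.541 mol × 44.01 g/mol = 815.97 g.
Actual mass collected = 815.97 g × 0.542 = 442.26 g.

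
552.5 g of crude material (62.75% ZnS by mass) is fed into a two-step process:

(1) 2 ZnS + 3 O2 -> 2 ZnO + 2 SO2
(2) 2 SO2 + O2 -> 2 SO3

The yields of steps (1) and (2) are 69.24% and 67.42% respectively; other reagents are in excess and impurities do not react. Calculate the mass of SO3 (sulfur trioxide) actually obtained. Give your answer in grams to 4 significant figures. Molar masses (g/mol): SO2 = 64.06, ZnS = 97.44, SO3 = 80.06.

133.0 g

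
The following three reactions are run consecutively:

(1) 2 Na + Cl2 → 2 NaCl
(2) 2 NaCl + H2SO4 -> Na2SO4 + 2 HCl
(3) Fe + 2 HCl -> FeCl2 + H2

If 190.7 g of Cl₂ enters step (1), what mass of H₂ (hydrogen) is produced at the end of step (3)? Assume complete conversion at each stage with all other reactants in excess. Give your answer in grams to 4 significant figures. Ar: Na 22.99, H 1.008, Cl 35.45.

5.422 g

M(Cl2) = 2(35.45) = 70.90 g/mol.
M(H2) = 2(1.008) = 2.016 g/mol.
n(Cl2) = 190.7 / 70.90 = 2.6897 mol.
Reaction (1): Cl2→NaCl ratio 1:2 ⇒ n(NaCl) = 5.3794 mol.
Reaction (2): NaCl→HCl ratio 2:2 ⇒ n(HCl) = 5.3794 mol.
Reaction (3): HCl→H2 ratio 2:1 ⇒ n(H2) = 2.6897 mol.
Mass of H2 = 2.6897 × 2.016 = 5.4224 g.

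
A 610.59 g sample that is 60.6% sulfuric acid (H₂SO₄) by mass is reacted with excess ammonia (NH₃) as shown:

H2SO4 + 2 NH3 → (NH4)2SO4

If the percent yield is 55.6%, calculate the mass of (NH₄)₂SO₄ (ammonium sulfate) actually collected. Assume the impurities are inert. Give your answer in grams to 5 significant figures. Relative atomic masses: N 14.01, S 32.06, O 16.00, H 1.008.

Pure H2SO4 available = 610.59 g × 0.606 = 370.018 g.
M(H2SO4) = 2(1.008) + 32.06 + 4(16.00) = 98.076 g/mol.
M((NH4)2SO4) = 2(14.01) + 8(1.008) + 32.06 + 4(16.00) = 132.144 g/mol.
n(H2SO4) = 370.018 g / 98.076 g/mol = 3.77276 mol.
From the equation the H2SO4:(NH4)2SO4 mole ratio is 1:1, so n((NH4)2SO4) = 3.77276 × 1/1 = 3.77276 mol.
Mass of (NH4)2SO4 = 3.77276 mol × 132.144 g/mol = 498.548 g.
Actual mass collected = 498.548 g × 0.556 = 277.193 g.

277.19 g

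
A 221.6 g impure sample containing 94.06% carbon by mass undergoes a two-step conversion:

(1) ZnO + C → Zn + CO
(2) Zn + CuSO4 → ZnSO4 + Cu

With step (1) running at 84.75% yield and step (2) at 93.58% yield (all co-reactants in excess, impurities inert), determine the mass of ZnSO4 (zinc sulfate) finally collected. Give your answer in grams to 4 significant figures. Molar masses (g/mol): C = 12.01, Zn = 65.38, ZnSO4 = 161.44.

2222 g

Pure C = 221.6 × 0.9406 = 208.44 g.
n(C) = 208.44 / 12.01 = 17.355 mol.
Step 1 (C:Zn = 1:1): theoretical n(Zn) = 17.355 mol; at 84.75% yield, n(Zn) = 14.709 mol.
Step 2 (Zn:ZnSO4 = 1:1): theoretical n(ZnSO4) = 14.709 mol, so theoretical mass = 14.709 × 161.44 = 2374.6 g.
At 93.58% yield, actual mass of ZnSO4 = 2374.6 × 0.9358 = 2222.1 g.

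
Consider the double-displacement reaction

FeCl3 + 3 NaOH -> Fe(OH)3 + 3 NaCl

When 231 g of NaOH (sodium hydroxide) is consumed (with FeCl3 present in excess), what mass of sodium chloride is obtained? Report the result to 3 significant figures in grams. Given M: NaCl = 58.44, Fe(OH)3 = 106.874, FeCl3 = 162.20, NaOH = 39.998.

n(NaOH) = 231.0 g / 39.998 g/mol = 5.775 mol.
From the equation the NaOH:NaCl mole ratio is 3:3, so n(NaCl) = 5.775 × 3/3 = 5.775 mol.
Mass of NaCl = 5.775 mol × 58.44 g/mol = 337.5 g.

338 g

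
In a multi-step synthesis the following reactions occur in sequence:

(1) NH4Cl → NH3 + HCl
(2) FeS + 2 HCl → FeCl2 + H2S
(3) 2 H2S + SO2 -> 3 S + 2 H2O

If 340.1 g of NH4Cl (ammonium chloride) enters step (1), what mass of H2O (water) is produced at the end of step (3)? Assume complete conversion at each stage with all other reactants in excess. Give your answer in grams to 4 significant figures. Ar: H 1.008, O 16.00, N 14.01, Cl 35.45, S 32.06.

M(NH4Cl) = 14.01 + 4(1.008) + 35.45 = 53.492 g/mol.
M(H2O) = 2(1.008) + 16.00 = 18.016 g/mol.
n(NH4Cl) = 340.1 / 53.492 = 6.3580 mol.
Reaction (1): NH4Cl→HCl ratio 1:1 ⇒ n(HCl) = 6.3580 mol.
Reaction (2): HCl→H2S ratio 2:1 ⇒ n(H2S) = 3.1790 mol.
Reaction (3): H2S→H2O ratio 2:2 ⇒ n(H2O) = 3.1790 mol.
Mass of H2O = 3.1790 × 18.016 = 57.273 g.

57.27 g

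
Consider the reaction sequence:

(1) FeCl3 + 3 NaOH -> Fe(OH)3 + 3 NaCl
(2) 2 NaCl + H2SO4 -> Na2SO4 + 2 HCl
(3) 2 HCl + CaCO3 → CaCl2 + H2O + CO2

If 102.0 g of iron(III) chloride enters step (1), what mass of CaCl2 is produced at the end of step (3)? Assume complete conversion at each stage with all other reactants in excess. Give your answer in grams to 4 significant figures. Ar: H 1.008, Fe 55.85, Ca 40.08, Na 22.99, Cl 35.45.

M(FeCl3) = 55.85 + 3(35.45) = 162.20 g/mol.
M(CaCl2) = 40.08 + 2(35.45) = 110.98 g/mol.
n(FeCl3) = 102.0 / 162.20 = 0.62885 mol.
Reaction (1): FeCl3→NaCl ratio 1:3 ⇒ n(NaCl) = 1.8866 mol.
Reaction (2): NaCl→HCl ratio 2:2 ⇒ n(HCl) = 1.8866 mol.
Reaction (3): HCl→CaCl2 ratio 2:1 ⇒ n(CaCl2) = 0.94328 mol.
Mass of CaCl2 = 0.94328 × 110.98 = 104.69 g.

104.7 g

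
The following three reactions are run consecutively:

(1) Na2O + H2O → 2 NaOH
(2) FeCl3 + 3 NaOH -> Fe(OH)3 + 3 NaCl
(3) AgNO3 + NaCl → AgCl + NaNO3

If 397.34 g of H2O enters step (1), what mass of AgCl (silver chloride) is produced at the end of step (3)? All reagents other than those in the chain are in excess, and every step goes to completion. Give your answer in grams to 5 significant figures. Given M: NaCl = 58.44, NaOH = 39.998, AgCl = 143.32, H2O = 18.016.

6321.8 g

n(H2O) = 397.34 / 18.016 = 22.0548 mol.
Reaction (1): H2O→NaOH ratio 1:2 ⇒ n(NaOH) = 44.1097 mol.
Reaction (2): NaOH→NaCl ratio 3:3 ⇒ n(NaCl) = 44.1097 mol.
Reaction (3): NaCl→AgCl ratio 1:1 ⇒ n(AgCl) = 44.1097 mol.
Mass of AgCl = 44.1097 × 143.32 = 6321.80 g.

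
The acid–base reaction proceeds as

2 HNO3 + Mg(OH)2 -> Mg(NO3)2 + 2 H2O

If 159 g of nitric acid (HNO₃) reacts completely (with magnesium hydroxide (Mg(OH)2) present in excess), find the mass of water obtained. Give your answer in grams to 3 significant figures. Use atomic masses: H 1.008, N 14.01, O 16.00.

45.5 g

M(HNO3) = 1.008 + 14.01 + 3(16.00) = 63.018 g/mol.
M(H2O) = 2(1.008) + 16.00 = 18.016 g/mol.
n(HNO3) = 159.0 g / 63.018 g/mol = 2.523 mol.
From the equation the HNO3:H2O mole ratio is 2:2, so n(H2O) = 2.523 × 2/2 = 2.523 mol.
Mass of H2O = 2.523 mol × 18.016 g/mol = 45.46 g.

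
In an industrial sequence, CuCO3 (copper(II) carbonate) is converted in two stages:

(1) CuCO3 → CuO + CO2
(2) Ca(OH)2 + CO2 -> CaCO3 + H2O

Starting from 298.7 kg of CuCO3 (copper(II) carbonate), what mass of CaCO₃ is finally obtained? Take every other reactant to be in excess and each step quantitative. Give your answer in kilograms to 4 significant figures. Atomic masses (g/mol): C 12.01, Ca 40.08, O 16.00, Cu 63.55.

M(CuCO3) = 63.55 + 12.01 + 3(16.00) = 123.56 g/mol.
M(CaCO3) = 40.08 + 12.01 + 3(16.00) = 100.09 g/mol.
298.7 kg = 298700 g.
n(CuCO3) = 298700 / 123.56 = 2417.4 mol.
Step 1 gives a 1:1 ratio of CuCO3 to CO2, so n(CO2) = 2417.4 mol.
In step 2 the CO2:CaCO3 ratio is 1:1, so n(CaCO3) = 2417.4 mol.
Mass of CaCO3 = 2417.4 × 100.09 = 241960 g = 242.0 kg.

242.0 kg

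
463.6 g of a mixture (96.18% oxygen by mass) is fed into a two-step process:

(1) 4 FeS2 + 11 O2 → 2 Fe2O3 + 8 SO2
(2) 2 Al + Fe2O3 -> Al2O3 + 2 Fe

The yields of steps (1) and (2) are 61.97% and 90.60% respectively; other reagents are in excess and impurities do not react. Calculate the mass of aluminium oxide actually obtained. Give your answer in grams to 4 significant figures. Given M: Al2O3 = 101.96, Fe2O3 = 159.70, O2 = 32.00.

145.0 g

Pure O2 = 463.6 × 0.9618 = 445.89 g.
n(O2) = 445.89 / 32.00 = 13.934 mol.
Step 1 (O2:Fe2O3 = 11:2): theoretical n(Fe2O3) = 2.5335 mol; at 61.97% yield, n(Fe2O3) = 1.5700 mol.
Step 2 (Fe2O3:Al2O3 = 1:1): theoretical n(Al2O3) = 1.5700 mol, so theoretical mass = 1.5700 × 101.96 = 160.08 g.
At 90.60% yield, actual mass of Al2O3 = 160.08 × 0.9060 = 145.03 g.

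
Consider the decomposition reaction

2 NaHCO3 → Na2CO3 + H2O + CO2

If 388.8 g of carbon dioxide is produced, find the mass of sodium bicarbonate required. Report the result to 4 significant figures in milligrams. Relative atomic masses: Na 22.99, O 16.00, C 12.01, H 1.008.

M(CO2) = 12.01 + 2(16.00) = 44.01 g/mol.
M(NaHCO3) = 22.99 + 1.008 + 12.01 + 3(16.00) = 84.008 g/mol.
n(CO2) = 388.80 g / 44.01 g/mol = 8.8344 mol.
From the equation the CO2:NaHCO3 mole ratio is 1:2, so n(NaHCO3) = 8.8344 × 2/1 = 17.669 mol.
Mass of NaHCO3 = 17.669 mol × 84.008 g/mol = 1484.3 g.
Converting to mg: 1484.3 g = 1484000 mg.

1484000 mg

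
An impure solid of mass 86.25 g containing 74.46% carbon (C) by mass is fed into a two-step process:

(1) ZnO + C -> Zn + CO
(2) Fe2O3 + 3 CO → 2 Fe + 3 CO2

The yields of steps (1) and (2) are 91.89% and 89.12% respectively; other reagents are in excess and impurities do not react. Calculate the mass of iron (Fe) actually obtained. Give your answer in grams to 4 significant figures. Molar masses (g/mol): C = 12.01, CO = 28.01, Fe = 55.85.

163.0 g

Pure C = 86.25 × 0.7446 = 64.222 g.
n(C) = 64.222 / 12.01 = 5.3474 mol.
Step 1 (C:CO = 1:1): theoretical n(CO) = 5.3474 mol; at 91.89% yield, n(CO) = 4.9137 mol.
Step 2 (CO:Fe = 3:2): theoretical n(Fe) = 3.2758 mol, so theoretical mass = 3.2758 × 55.85 = 182.95 g.
At 89.12% yield, actual mass of Fe = 182.95 × 0.8912 = 163.05 g.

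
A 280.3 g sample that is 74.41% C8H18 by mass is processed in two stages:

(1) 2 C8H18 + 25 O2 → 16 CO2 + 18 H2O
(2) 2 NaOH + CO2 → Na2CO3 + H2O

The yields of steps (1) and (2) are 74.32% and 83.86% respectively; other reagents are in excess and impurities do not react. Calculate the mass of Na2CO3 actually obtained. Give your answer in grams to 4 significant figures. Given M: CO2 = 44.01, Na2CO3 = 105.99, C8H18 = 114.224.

965.0 g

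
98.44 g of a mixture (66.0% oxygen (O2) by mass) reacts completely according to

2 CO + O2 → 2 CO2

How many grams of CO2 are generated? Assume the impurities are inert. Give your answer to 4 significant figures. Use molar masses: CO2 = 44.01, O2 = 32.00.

178.7 g

Mass of pure O2 = 98.44 g × 0.660 = 64.970 g.
n(O2) = 64.970 g / 32.00 g/mol = 2.0303 mol.
From the equation the O2:CO2 mole ratio is 1:2, so n(CO2) = 2.0303 × 2/1 = 4.0606 mol.
Mass of CO2 = 4.0606 mol × 44.01 g/mol = 178.71 g.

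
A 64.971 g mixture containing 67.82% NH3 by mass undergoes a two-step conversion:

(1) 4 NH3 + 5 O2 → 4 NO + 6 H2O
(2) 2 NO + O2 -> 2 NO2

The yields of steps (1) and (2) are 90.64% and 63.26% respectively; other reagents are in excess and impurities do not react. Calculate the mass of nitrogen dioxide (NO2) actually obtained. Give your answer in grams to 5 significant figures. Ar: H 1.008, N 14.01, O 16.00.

68.244 g

Pure NH3 = 64.971 × 0.6782 = 44.0633 g.
M(NH3) = 14.01 + 3(1.008) = 17.034 g/mol.
M(NO2) = 14.01 + 2(16.00) = 46.01 g/mol.
n(NH3) = 44.0633 / 17.034 = 2.58679 mol.
Step 1 (NH3:NO = 4:4): theoretical n(NO) = 2.58679 mol; at 90.64% yield, n(NO) = 2.34466 mol.
Step 2 (NO:NO2 = 2:2): theoretical n(NO2) = 2.34466 mol, so theoretical mass = 2.34466 × 46.01 = 107.878 g.
At 63.26% yield, actual mass of NO2 = 107.878 × 0.6326 = 68.2436 g.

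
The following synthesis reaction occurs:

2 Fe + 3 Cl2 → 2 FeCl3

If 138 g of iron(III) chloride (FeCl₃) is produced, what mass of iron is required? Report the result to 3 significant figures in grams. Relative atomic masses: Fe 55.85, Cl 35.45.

M(FeCl3) = 55.85 + 3(35.45) = 162.20 g/mol.
M(Fe) = 55.85 g/mol.
n(FeCl3) = 138.0 g / 162.20 g/mol = 0.8508 mol.
From the equation the FeCl3:Fe mole ratio is 2:2, so n(Fe) = 0.8508 × 2/2 = 0.8508 mol.
Mass of Fe = 0.8508 mol × 55.85 g/mol = 47.52 g.

47.5 g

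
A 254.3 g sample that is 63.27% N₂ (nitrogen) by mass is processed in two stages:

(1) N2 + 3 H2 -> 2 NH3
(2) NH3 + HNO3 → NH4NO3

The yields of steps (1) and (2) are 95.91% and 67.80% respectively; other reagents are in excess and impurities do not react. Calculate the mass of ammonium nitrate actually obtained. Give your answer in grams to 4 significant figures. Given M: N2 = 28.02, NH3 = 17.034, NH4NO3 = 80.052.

Pure N2 = 254.3 × 0.6327 = 160.90 g.
n(N2) = 160.90 / 28.02 = 5.7422 mol.
Step 1 (N2:NH3 = 1:2): theoretical n(NH3) = 11.484 mol; at 95.91% yield, n(NH3) = 11.015 mol.
Step 2 (NH3:NH4NO3 = 1:1): theoretical n(NH4NO3) = 11.015 mol, so theoretical mass = 11.015 × 80.052 = 881.74 g.
At 67.80% yield, actual mass of NH4NO3 = 881.74 × 0.6780 = 597.82 g.

597.8 g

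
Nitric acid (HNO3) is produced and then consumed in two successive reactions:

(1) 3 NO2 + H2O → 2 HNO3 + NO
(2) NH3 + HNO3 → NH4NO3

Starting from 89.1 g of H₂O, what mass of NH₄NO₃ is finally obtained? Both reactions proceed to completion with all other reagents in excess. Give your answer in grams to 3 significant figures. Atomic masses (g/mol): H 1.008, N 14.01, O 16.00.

M(H2O) = 2(1.008) + 16.00 = 18.016 g/mol.
M(NH4NO3) = 2(14.01) + 4(1.008) + 3(16.00) = 80.052 g/mol.
n(H2O) = 89.10 / 18.016 = 4.946 mol.
Step 1 gives a 1:2 ratio of H2O to HNO3, so n(HNO3) = 9.891 mol.
In step 2 the HNO3:NH4NO3 ratio is 1:1, so n(NH4NO3) = 9.891 mol.
Mass of NH4NO3 = 9.891 × 80.052 = 791.8 g.

792 g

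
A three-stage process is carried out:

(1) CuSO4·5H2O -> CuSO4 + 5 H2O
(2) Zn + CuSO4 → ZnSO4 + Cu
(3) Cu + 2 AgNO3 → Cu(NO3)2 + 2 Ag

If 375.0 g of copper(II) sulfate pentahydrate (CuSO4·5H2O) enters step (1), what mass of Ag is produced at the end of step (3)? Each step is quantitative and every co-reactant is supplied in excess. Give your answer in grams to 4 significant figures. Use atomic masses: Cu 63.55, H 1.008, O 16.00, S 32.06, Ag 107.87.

M(CuSO4·5H2O) = 63.55 + 32.06 + 9(16.00) + 10(1.008) = 249.69 g/mol.
M(Ag) = 107.87 g/mol.
n(CuSO4·5H2O) = 375.0 / 249.69 = 1.5019 mol.
Reaction (1): CuSO4·5H2O→CuSO4 ratio 1:1 ⇒ n(CuSO4) = 1.5019 mol.
Reaction (2): CuSO4→Cu ratio 1:1 ⇒ n(Cu) = 1.5019 mol.
Reaction (3): Cu→Ag ratio 1:2 ⇒ n(Ag) = 3.0037 mol.
Mass of Ag = 3.0037 × 107.87 = 324.01 g.

324.0 g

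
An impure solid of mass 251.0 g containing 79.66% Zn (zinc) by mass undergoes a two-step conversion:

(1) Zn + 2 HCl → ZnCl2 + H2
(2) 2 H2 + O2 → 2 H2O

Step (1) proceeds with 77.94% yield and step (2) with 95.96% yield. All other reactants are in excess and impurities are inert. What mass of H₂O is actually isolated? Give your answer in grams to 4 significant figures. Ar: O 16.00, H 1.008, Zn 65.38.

41.21 g

Pure Zn = 251.0 × 0.7966 = 199.95 g.
M(Zn) = 65.38 g/mol.
M(H2O) = 2(1.008) + 16.00 = 18.016 g/mol.
n(Zn) = 199.95 / 65.38 = 3.0582 mol.
Step 1 (Zn:H2 = 1:1): theoretical n(H2) = 3.0582 mol; at 77.94% yield, n(H2) = 2.3836 mol.
Step 2 (H2:H2O = 2:2): theoretical n(H2O) = 2.3836 mol, so theoretical mass = 2.3836 × 18.016 = 42.943 g.
At 95.96% yield, actual mass of H2O = 42.943 × 0.9596 = 41.208 g.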